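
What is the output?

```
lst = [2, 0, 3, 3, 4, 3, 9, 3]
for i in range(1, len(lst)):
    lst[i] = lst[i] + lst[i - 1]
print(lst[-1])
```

27

i=1: lst[1] = 0+2 = 2 → [2, 2, 3, 3, 4, 3, 9, 3]
i=2: lst[2] = 3+2 = 5 → [2, 2, 5, 3, 4, 3, 9, 3]
i=3: lst[3] = 3+5 = 8 → [2, 2, 5, 8, 4, 3, 9, 3]
i=4: lst[4] = 4+8 = 12 → [2, 2, 5, 8, 12, 3, 9, 3]
i=5: lst[5] = 3+12 = 15 → [2, 2, 5, 8, 12, 15, 9, 3]
i=6: lst[6] = 9+15 = 24 → [2, 2, 5, 8, 12, 15, 24, 3]
i=7: lst[7] = 3+24 = 27 → [2, 2, 5, 8, 12, 15, 24, 27]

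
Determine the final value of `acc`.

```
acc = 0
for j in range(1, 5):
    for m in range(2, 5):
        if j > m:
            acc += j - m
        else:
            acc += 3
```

31

j=1,m=2: not 1>2, acc = 0+3 = 3
j=1,m=3: not 1>3, acc = 3+3 = 6
j=1,m=4: not 1>4, acc = 6+3 = 9
j=2,m=2: not 2>2, acc = 9+3 = 12
j=2,m=3: not 2>3, acc = 12+3 = 15
j=2,m=4: not 2>4, acc = 15+3 = 18
j=3,m=2: 3>2, acc = 18+1 = 19
j=3,m=3: not 3>3, acc = 19+3 = 22
j=3,m=4: not 3>4, acc = 22+3 = 25
j=4,m=2: 4>2, acc = 25+2 = 27
j=4,m=3: 4>3, acc = 27+1 = 28
j=4,m=4: not 4>4, acc = 28+3 = 31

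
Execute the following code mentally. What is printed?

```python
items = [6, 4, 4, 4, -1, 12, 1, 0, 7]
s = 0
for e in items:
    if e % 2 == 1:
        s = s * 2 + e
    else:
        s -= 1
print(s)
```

-33

e=6: not odd, s = 0-1 = -1
e=4: not odd, s = (-1)-1 = -2
e=4: not odd, s = (-2)-1 = -3
e=4: not odd, s = (-3)-1 = -4
e=-1: odd, s = (-4)*2+(-1) = -9
e=12: not odd, s = (-9)-1 = -10
e=1: odd, s = (-10)*2+1 = -19
e=0: not odd, s = (-19)-1 = -20
e=7: odd, s = (-20)*2+7 = -33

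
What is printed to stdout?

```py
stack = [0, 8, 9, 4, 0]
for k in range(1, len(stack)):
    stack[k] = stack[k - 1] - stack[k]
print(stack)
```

k=1: stack[1] = 0-8 = -8 → [0, -8, 9, 4, 0]
k=2: stack[2] = (-8)-9 = -17 → [0, -8, -17, 4, 0]
k=3: stack[3] = (-17)-4 = -21 → [0, -8, -17, -21, 0]
k=4: stack[4] = (-21)-0 = -21 → [0, -8, -17, -21, -21]

[0, -8, -17, -21, -21]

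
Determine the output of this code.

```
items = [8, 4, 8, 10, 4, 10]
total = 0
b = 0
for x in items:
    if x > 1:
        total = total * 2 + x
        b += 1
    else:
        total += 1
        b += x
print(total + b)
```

448

x=8: >1, total = 0*2+8 = 8; b=1
x=4: >1, total = 8*2+4 = 20; b=2
x=8: >1, total = 20*2+8 = 48; b=3
x=10: >1, total = 48*2+10 = 106; b=4
x=4: >1, total = 106*2+4 = 216; b=5
x=10: >1, total = 216*2+10 = 442; b=6
total+b = 442+6 = 448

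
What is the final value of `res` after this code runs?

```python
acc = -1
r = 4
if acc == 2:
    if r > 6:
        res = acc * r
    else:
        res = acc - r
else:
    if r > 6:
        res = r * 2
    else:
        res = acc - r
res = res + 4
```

acc=-1, r=4
acc == 2 is False; r > 6 is False
→ res = acc - r = -5
res = (-5)+4 = -1

-1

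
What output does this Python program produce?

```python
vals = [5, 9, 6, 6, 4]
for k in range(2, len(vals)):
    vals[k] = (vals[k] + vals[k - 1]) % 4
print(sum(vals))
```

19

k=2: vals[2] = (6+9)%4 = 3 → [5, 9, 3, 6, 4]
k=3: vals[3] = (6+3)%4 = 1 → [5, 9, 3, 1, 4]
k=4: vals[4] = (4+1)%4 = 1 → [5, 9, 3, 1, 1]
sum = 19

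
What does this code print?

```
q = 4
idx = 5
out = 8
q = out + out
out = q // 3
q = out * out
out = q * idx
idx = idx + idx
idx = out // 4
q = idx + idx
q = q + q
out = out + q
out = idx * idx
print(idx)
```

q = 8+8 = 16
out = 16//3 = 5
q = 5*5 = 25
out = 25*5 = 125
idx = 5+5 = 10
idx = 125//4 = 31
q = 31+31 = 62
q = 62+62 = 124
out = 125+124 = 249
out = 31*31 = 961

31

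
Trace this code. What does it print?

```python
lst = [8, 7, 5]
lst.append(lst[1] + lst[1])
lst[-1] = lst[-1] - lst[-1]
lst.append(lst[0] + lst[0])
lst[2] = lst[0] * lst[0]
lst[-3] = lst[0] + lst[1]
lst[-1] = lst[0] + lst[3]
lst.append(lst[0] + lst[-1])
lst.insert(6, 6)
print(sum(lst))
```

60

append lst[1]+lst[1] = 7+7 = 14 → [8, 7, 5, 14]
lst[-1] = lst[-1]-lst[-1] = 14-14 = 0 → [8, 7, 5, 0]
append lst[0]+lst[0] = 8+8 = 16 → [8, 7, 5, 0, 16]
lst[2] = lst[0]*lst[0] = 8*8 = 64 → [8, 7, 64, 0, 16]
lst[-3] = lst[0]+lst[1] = 8+7 = 15 → [8, 7, 15, 0, 16]
lst[-1] = lst[0]+lst[3] = 8+0 = 8 → [8, 7, 15, 0, 8]
append lst[0]+lst[-1] = 8+8 = 16 → [8, 7, 15, 0, 8, 16]
insert 6 at 6 → [8, 7, 15, 0, 8, 16, 6]
sum = 60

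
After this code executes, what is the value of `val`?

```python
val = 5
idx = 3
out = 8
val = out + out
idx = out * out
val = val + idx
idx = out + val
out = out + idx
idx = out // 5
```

val = 8+8 = 16
idx = 8*8 = 64
val = 16+64 = 80
idx = 8+80 = 88
out = 8+88 = 96
idx = 96//5 = 19

80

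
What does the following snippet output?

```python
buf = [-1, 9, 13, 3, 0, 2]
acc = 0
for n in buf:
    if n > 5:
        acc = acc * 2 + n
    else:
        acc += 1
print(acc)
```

n=-1: not >5, acc = 0+1 = 1
n=9: >5, acc = 1*2+9 = 11
n=13: >5, acc = 11*2+13 = 35
n=3: not >5, acc = 35+1 = 36
n=0: not >5, acc = 36+1 = 37
n=2: not >5, acc = 37+1 = 38

38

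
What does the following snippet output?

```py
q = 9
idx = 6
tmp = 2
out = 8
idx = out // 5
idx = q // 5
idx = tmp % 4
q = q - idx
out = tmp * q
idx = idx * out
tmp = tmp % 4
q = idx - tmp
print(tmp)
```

idx = 8//5 = 1
idx = 9//5 = 1
idx = 2%4 = 2
q = 9-2 = 7
out = 2*7 = 14
idx = 2*14 = 28
tmp = 2%4 = 2
q = 28-2 = 26

2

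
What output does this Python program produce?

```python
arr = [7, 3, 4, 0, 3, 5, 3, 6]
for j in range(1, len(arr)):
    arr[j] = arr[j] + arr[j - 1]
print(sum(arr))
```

140

j=1: arr[1] = 3+7 = 10 → [7, 10, 4, 0, 3, 5, 3, 6]
j=2: arr[2] = 4+10 = 14 → [7, 10, 14, 0, 3, 5, 3, 6]
j=3: arr[3] = 0+14 = 14 → [7, 10, 14, 14, 3, 5, 3, 6]
j=4: arr[4] = 3+14 = 17 → [7, 10, 14, 14, 17, 5, 3, 6]
j=5: arr[5] = 5+17 = 22 → [7, 10, 14, 14, 17, 22, 3, 6]
j=6: arr[6] = 3+22 = 25 → [7, 10, 14, 14, 17, 22, 25, 6]
j=7: arr[7] = 6+25 = 31 → [7, 10, 14, 14, 17, 22, 25, 31]
sum = 140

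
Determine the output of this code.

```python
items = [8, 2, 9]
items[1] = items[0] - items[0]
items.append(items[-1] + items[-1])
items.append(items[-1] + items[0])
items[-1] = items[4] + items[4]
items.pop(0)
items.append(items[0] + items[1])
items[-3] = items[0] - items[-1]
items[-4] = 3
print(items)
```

items[1] = items[0]-items[0] = 8-8 = 0 → [8, 0, 9]
append items[-1]+items[-1] = 9+9 = 18 → [8, 0, 9, 18]
append items[-1]+items[0] = 18+8 = 26 → [8, 0, 9, 18, 26]
items[-1] = items[4]+items[4] = 26+26 = 52 → [8, 0, 9, 18, 52]
pop(0) removes 8 → [0, 9, 18, 52]
append items[0]+items[1] = 0+9 = 9 → [0, 9, 18, 52, 9]
items[-3] = items[0]-items[-1] = 0-9 = -9 → [0, 9, -9, 52, 9]
items[-4] = 3 → [0, 3, -9, 52, 9]

[0, 3, -9, 52, 9]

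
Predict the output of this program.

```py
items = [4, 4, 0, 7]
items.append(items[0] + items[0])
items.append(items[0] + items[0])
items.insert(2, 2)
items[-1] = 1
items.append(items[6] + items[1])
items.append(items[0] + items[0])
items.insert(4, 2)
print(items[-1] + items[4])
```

append items[0]+items[0] = 4+4 = 8 → [4, 4, 0, 7, 8]
append items[0]+items[0] = 4+4 = 8 → [4, 4, 0, 7, 8, 8]
insert 2 at 2 → [4, 4, 2, 0, 7, 8, 8]
items[-1] = 1 → [4, 4, 2, 0, 7, 8, 1]
append items[6]+items[1] = 1+4 = 5 → [4, 4, 2, 0, 7, 8, 1, 5]
append items[0]+items[0] = 4+4 = 8 → [4, 4, 2, 0, 7, 8, 1, 5, 8]
insert 2 at 4 → [4, 4, 2, 0, 2, 7, 8, 1, 5, 8]
items[-1]+items[4] = 8+2 = 10

10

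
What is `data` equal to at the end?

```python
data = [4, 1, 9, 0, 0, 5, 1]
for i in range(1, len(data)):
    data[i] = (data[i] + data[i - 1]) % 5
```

i=1: data[1] = (1+4)%5 = 0 → [4, 0, 9, 0, 0, 5, 1]
i=2: data[2] = (9+0)%5 = 4 → [4, 0, 4, 0, 0, 5, 1]
i=3: data[3] = (0+4)%5 = 4 → [4, 0, 4, 4, 0, 5, 1]
i=4: data[4] = (0+4)%5 = 4 → [4, 0, 4, 4, 4, 5, 1]
i=5: data[5] = (5+4)%5 = 4 → [4, 0, 4, 4, 4, 4, 1]
i=6: data[6] = (1+4)%5 = 0 → [4, 0, 4, 4, 4, 4, 0]

[4, 0, 4, 4, 4, 4, 0]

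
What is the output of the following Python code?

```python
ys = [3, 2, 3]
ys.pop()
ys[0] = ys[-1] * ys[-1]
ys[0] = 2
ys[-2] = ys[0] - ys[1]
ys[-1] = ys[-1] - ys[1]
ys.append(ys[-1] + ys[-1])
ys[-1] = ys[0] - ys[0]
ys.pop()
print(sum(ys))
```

pop() removes 3 → [3, 2]
ys[0] = ys[-1]*ys[-1] = 2*2 = 4 → [4, 2]
ys[0] = 2 → [2, 2]
ys[-2] = ys[0]-ys[1] = 2-2 = 0 → [0, 2]
ys[-1] = ys[-1]-ys[1] = 2-2 = 0 → [0, 0]
append ys[-1]+ys[-1] = 0+0 = 0 → [0, 0, 0]
ys[-1] = ys[0]-ys[0] = 0-0 = 0 → [0, 0, 0]
pop() removes 0 → [0, 0]
sum = 0

0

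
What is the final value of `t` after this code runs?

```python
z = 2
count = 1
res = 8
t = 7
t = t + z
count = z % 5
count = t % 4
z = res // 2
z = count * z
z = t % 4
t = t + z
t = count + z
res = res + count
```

2

t = 7+2 = 9
count = 2%5 = 2
count = 9%4 = 1
z = 8//2 = 4
z = 1*4 = 4
z = 9%4 = 1
t = 9+1 = 10
t = 1+1 = 2
res = 8+1 = 9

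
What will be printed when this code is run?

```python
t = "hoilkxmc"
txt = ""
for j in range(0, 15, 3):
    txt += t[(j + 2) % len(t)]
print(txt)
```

j=0: add t[2]='i' → 'i'
j=3: add t[5]='x' → 'ix'
j=6: add t[0]='h' → 'ixh'
j=9: add t[3]='l' → 'ixhl'
j=12: add t[6]='m' → 'ixhlm'

ixhlm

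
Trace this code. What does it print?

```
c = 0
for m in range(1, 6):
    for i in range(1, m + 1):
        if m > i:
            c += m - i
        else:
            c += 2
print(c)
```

m=1,i=1: not 1>1, c = 0+2 = 2
m=2,i=1: 2>1, c = 2+1 = 3
m=2,i=2: not 2>2, c = 3+2 = 5
m=3,i=1: 3>1, c = 5+2 = 7
m=3,i=2: 3>2, c = 7+1 = 8
m=3,i=3: not 3>3, c = 8+2 = 10
m=4,i=1: 4>1, c = 10+3 = 13
m=4,i=2: 4>2, c = 13+2 = 15
m=4,i=3: 4>3, c = 15+1 = 16
m=4,i=4: not 4>4, c = 16+2 = 18
m=5,i=1: 5>1, c = 18+4 = 22
m=5,i=2: 5>2, c = 22+3 = 25
m=5,i=3: 5>3, c = 25+2 = 27
m=5,i=4: 5>4, c = 27+1 = 28
m=5,i=5: not 5>5, c = 28+2 = 30

30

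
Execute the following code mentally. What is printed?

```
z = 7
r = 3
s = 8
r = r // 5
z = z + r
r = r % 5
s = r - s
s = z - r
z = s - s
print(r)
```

0

r = 3//5 = 0
z = 7+0 = 7
r = 0%5 = 0
s = 0-8 = -8
s = 7-0 = 7
z = 7-7 = 0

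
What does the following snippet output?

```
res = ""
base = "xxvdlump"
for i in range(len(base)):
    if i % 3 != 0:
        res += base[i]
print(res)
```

xvlup

i=0: skip
i=1: add 'x' → 'x'
i=2: add 'v' → 'xv'
i=3: skip
i=4: add 'l' → 'xvl'
i=5: add 'u' → 'xvlu'
i=6: skip
i=7: add 'p' → 'xvlup'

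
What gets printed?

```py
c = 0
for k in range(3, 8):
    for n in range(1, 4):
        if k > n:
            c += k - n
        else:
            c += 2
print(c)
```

k=3,n=1: 3>1, c = 0+2 = 2
k=3,n=2: 3>2, c = 2+1 = 3
k=3,n=3: not 3>3, c = 3+2 = 5
k=4,n=1: 4>1, c = 5+3 = 8
k=4,n=2: 4>2, c = 8+2 = 10
k=4,n=3: 4>3, c = 10+1 = 11
k=5,n=1: 5>1, c = 11+4 = 15
k=5,n=2: 5>2, c = 15+3 = 18
k=5,n=3: 5>3, c = 18+2 = 20
k=6,n=1: 6>1, c = 20+5 = 25
k=6,n=2: 6>2, c = 25+4 = 29
k=6,n=3: 6>3, c = 29+3 = 32
k=7,n=1: 7>1, c = 32+6 = 38
k=7,n=2: 7>2, c = 38+5 = 43
k=7,n=3: 7>3, c = 43+4 = 47

47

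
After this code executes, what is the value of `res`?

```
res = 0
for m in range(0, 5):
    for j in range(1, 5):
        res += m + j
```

90

m=0,j=1: res = 0+1 = 1
m=0,j=2: res = 1+2 = 3
m=0,j=3: res = 3+3 = 6
m=0,j=4: res = 6+4 = 10
m=1,j=1: res = 10+2 = 12
m=1,j=2: res = 12+3 = 15
m=1,j=3: res = 15+4 = 19
m=1,j=4: res = 19+5 = 24
m=2,j=1: res = 24+3 = 27
m=2,j=2: res = 27+4 = 31
m=2,j=3: res = 31+5 = 36
m=2,j=4: res = 36+6 = 42
m=3,j=1: res = 42+4 = 46
m=3,j=2: res = 46+5 = 51
m=3,j=3: res = 51+6 = 57
m=3,j=4: res = 57+7 = 64
m=4,j=1: res = 64+5 = 69
m=4,j=2: res = 69+6 = 75
m=4,j=3: res = 75+7 = 82
m=4,j=4: res = 82+8 = 90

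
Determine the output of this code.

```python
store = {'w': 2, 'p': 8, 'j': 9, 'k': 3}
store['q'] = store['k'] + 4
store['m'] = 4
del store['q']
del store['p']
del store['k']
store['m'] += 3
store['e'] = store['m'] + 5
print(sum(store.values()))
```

store['q'] = store['k']+4 = 7 → {'w': 2, 'p': 8, 'j': 9, 'k': 3, 'q': 7}
store['m'] = 4 → {'w': 2, 'p': 8, 'j': 9, 'k': 3, 'q': 7, 'm': 4}
del 'q' → {'w': 2, 'p': 8, 'j': 9, 'k': 3, 'm': 4}
del 'p' → {'w': 2, 'j': 9, 'k': 3, 'm': 4}
del 'k' → {'w': 2, 'j': 9, 'm': 4}
store['m'] = 4+3 = 7 → {'w': 2, 'j': 9, 'm': 7}
store['e'] = store['m']+5 = 12 → {'w': 2, 'j': 9, 'm': 7, 'e': 12}
sum of values = 30

30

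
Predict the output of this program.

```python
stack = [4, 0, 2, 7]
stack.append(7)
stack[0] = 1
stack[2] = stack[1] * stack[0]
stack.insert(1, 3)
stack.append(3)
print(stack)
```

append 7 → [4, 0, 2, 7, 7]
stack[0] = 1 → [1, 0, 2, 7, 7]
stack[2] = stack[1]*stack[0] = 0*1 = 0 → [1, 0, 0, 7, 7]
insert 3 at 1 → [1, 3, 0, 0, 7, 7]
append 3 → [1, 3, 0, 0, 7, 7, 3]

[1, 3, 0, 0, 7, 7, 3]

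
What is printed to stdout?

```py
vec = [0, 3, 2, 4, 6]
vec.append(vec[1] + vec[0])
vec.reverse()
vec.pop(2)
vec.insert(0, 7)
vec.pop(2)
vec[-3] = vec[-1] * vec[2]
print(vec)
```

[7, 3, 0, 3, 0]

append vec[1]+vec[0] = 3+0 = 3 → [0, 3, 2, 4, 6, 3]
reverse → [3, 6, 4, 2, 3, 0]
pop(2) removes 4 → [3, 6, 2, 3, 0]
insert 7 at 0 → [7, 3, 6, 2, 3, 0]
pop(2) removes 6 → [7, 3, 2, 3, 0]
vec[-3] = vec[-1]*vec[2] = 0*2 = 0 → [7, 3, 0, 3, 0]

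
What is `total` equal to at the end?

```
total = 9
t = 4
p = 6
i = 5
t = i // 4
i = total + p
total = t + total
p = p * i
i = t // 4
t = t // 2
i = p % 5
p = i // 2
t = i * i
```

t = 5//4 = 1
i = 9+6 = 15
total = 1+9 = 10
p = 6*15 = 90
i = 1//4 = 0
t = 1//2 = 0
i = 90%5 = 0
p = 0//2 = 0
t = 0*0 = 0

10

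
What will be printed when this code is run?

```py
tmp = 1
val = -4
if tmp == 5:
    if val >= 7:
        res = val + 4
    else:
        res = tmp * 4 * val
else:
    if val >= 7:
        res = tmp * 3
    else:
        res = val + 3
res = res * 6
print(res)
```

-6

tmp=1, val=-4
tmp == 5 is False; val >= 7 is False
→ res = val + 3 = -1
res = (-1)*6 = -6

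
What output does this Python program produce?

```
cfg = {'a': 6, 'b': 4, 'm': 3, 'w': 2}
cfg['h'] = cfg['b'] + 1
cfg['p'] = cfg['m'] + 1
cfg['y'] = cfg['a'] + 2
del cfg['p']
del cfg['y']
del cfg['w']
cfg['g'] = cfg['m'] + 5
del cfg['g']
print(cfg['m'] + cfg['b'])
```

7

cfg['h'] = cfg['b']+1 = 5 → {'a': 6, 'b': 4, 'm': 3, 'w': 2, 'h': 5}
cfg['p'] = cfg['m']+1 = 4 → {'a': 6, 'b': 4, 'm': 3, 'w': 2, 'h': 5, 'p': 4}
cfg['y'] = cfg['a']+2 = 8 → {'a': 6, 'b': 4, 'm': 3, 'w': 2, 'h': 5, 'p': 4, 'y': 8}
del 'p' → {'a': 6, 'b': 4, 'm': 3, 'w': 2, 'h': 5, 'y': 8}
del 'y' → {'a': 6, 'b': 4, 'm': 3, 'w': 2, 'h': 5}
del 'w' → {'a': 6, 'b': 4, 'm': 3, 'h': 5}
cfg['g'] = cfg['m']+5 = 8 → {'a': 6, 'b': 4, 'm': 3, 'h': 5, 'g': 8}
del 'g' → {'a': 6, 'b': 4, 'm': 3, 'h': 5}
cfg['m']+cfg['b'] = 3+4 = 7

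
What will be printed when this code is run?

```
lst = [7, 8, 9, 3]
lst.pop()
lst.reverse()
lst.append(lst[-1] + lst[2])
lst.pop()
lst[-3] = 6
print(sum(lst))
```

21

pop() removes 3 → [7, 8, 9]
reverse → [9, 8, 7]
append lst[-1]+lst[2] = 7+7 = 14 → [9, 8, 7, 14]
pop() removes 14 → [9, 8, 7]
lst[-3] = 6 → [6, 8, 7]
sum = 21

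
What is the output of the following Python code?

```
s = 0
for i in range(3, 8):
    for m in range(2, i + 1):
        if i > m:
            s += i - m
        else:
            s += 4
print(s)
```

55

i=3,m=2: 3>2, s = 0+1 = 1
i=3,m=3: not 3>3, s = 1+4 = 5
i=4,m=2: 4>2, s = 5+2 = 7
i=4,m=3: 4>3, s = 7+1 = 8
i=4,m=4: not 4>4, s = 8+4 = 12
i=5,m=2: 5>2, s = 12+3 = 15
i=5,m=3: 5>3, s = 15+2 = 17
i=5,m=4: 5>4, s = 17+1 = 18
i=5,m=5: not 5>5, s = 18+4 = 22
i=6,m=2: 6>2, s = 22+4 = 26
i=6,m=3: 6>3, s = 26+3 = 29
i=6,m=4: 6>4, s = 29+2 = 31
i=6,m=5: 6>5, s = 31+1 = 32
i=6,m=6: not 6>6, s = 32+4 = 36
i=7,m=2: 7>2, s = 36+5 = 41
i=7,m=3: 7>3, s = 41+4 = 45
i=7,m=4: 7>4, s = 45+3 = 48
i=7,m=5: 7>5, s = 48+2 = 50
i=7,m=6: 7>6, s = 50+1 = 51
i=7,m=7: not 7>7, s = 51+4 = 55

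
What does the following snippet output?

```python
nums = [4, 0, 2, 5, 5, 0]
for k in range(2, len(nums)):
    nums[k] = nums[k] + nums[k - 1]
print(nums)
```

k=2: nums[2] = 2+0 = 2 → [4, 0, 2, 5, 5, 0]
k=3: nums[3] = 5+2 = 7 → [4, 0, 2, 7, 5, 0]
k=4: nums[4] = 5+7 = 12 → [4, 0, 2, 7, 12, 0]
k=5: nums[5] = 0+12 = 12 → [4, 0, 2, 7, 12, 12]

[4, 0, 2, 7, 12, 12]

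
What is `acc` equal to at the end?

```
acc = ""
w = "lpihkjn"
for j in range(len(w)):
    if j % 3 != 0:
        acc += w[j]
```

j=0: skip
j=1: add 'p' → 'p'
j=2: add 'i' → 'pi'
j=3: skip
j=4: add 'k' → 'pik'
j=5: add 'j' → 'pikj'
j=6: skip

'pikj'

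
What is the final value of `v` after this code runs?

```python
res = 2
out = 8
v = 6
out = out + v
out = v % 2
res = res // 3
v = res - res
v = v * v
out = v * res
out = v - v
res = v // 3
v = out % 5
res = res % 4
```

0

out = 8+6 = 14
out = 6%2 = 0
res = 2//3 = 0
v = 0-0 = 0
v = 0*0 = 0
out = 0*0 = 0
out = 0-0 = 0
res = 0//3 = 0
v = 0%5 = 0
res = 0%4 = 0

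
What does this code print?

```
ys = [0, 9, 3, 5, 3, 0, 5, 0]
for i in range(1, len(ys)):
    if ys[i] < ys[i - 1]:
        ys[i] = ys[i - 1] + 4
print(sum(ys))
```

147

i=1: 9>=0, unchanged → [0, 9, 3, 5, 3, 0, 5, 0]
i=2: 3<9, ys[2] = 9+4 = 13 → [0, 9, 13, 5, 3, 0, 5, 0]
i=3: 5<13, ys[3] = 13+4 = 17 → [0, 9, 13, 17, 3, 0, 5, 0]
i=4: 3<17, ys[4] = 17+4 = 21 → [0, 9, 13, 17, 21, 0, 5, 0]
i=5: 0<21, ys[5] = 21+4 = 25 → [0, 9, 13, 17, 21, 25, 5, 0]
i=6: 5<25, ys[6] = 25+4 = 29 → [0, 9, 13, 17, 21, 25, 29, 0]
i=7: 0<29, ys[7] = 29+4 = 33 → [0, 9, 13, 17, 21, 25, 29, 33]
sum = 147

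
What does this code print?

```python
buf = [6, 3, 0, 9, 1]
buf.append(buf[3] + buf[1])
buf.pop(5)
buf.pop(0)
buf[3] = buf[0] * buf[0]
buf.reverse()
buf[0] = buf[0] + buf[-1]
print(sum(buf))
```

24

append buf[3]+buf[1] = 9+3 = 12 → [6, 3, 0, 9, 1, 12]
pop(5) removes 12 → [6, 3, 0, 9, 1]
pop(0) removes 6 → [3, 0, 9, 1]
buf[3] = buf[0]*buf[0] = 3*3 = 9 → [3, 0, 9, 9]
reverse → [9, 9, 0, 3]
buf[0] = buf[0]+buf[-1] = 9+3 = 12 → [12, 9, 0, 3]
sum = 24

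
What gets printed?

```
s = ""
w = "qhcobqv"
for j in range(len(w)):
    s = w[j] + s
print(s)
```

vqbochq

j=0: prepend 'q' → 'q'
j=1: prepend 'h' → 'hq'
j=2: prepend 'c' → 'chq'
j=3: prepend 'o' → 'ochq'
j=4: prepend 'b' → 'bochq'
j=5: prepend 'q' → 'qbochq'
j=6: prepend 'v' → 'vqbochq'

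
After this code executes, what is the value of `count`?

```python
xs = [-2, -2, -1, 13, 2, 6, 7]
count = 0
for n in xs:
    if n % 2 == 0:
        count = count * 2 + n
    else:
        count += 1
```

n=-2: even, count = 0*2+(-2) = -2
n=-2: even, count = (-2)*2+(-2) = -6
n=-1: not even, count = (-6)+1 = -5
n=13: not even, count = (-5)+1 = -4
n=2: even, count = (-4)*2+2 = -6
n=6: even, count = (-6)*2+6 = -6
n=7: not even, count = (-6)+1 = -5

-5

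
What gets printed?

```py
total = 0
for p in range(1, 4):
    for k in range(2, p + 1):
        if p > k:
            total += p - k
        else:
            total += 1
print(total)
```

3

p=2,k=2: not 2>2, total = 0+1 = 1
p=3,k=2: 3>2, total = 1+1 = 2
p=3,k=3: not 3>3, total = 2+1 = 3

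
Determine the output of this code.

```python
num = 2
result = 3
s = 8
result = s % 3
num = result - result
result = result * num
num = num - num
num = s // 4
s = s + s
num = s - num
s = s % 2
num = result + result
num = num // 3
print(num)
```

result = 8%3 = 2
num = 2-2 = 0
result = 2*0 = 0
num = 0-0 = 0
num = 8//4 = 2
s = 8+8 = 16
num = 16-2 = 14
s = 16%2 = 0
num = 0+0 = 0
num = 0//3 = 0

0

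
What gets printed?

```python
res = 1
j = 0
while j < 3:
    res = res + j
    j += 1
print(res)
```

4

j=0: res = 1+0 = 1
j=1: res = 1+1 = 2
j=2: res = 2+2 = 4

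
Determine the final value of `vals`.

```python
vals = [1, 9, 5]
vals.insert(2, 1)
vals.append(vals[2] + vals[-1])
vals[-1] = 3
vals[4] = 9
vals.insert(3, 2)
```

[1, 9, 1, 2, 5, 9]

insert 1 at 2 → [1, 9, 1, 5]
append vals[2]+vals[-1] = 1+5 = 6 → [1, 9, 1, 5, 6]
vals[-1] = 3 → [1, 9, 1, 5, 3]
vals[4] = 9 → [1, 9, 1, 5, 9]
insert 2 at 3 → [1, 9, 1, 2, 5, 9]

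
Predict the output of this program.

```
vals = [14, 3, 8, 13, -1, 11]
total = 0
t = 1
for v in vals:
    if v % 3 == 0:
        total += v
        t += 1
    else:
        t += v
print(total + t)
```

50

v=14: not %3==0; t=15
v=3: %3==0, total = 0+3 = 3; t=16
v=8: not %3==0; t=24
v=13: not %3==0; t=37
v=-1: not %3==0; t=36
v=11: not %3==0; t=47
total+t = 3+47 = 50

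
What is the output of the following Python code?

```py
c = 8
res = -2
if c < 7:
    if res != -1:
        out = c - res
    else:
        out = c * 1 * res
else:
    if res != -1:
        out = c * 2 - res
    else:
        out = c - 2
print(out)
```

c=8, res=-2
c < 7 is False; res != -1 is True
→ out = c * 2 - res = 18

18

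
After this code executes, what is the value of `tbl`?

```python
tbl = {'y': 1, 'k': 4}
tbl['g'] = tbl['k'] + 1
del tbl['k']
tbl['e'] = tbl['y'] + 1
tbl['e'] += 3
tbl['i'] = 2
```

{'y': 1, 'g': 5, 'e': 5, 'i': 2}

tbl['g'] = tbl['k']+1 = 5 → {'y': 1, 'k': 4, 'g': 5}
del 'k' → {'y': 1, 'g': 5}
tbl['e'] = tbl['y']+1 = 2 → {'y': 1, 'g': 5, 'e': 2}
tbl['e'] = 2+3 = 5 → {'y': 1, 'g': 5, 'e': 5}
tbl['i'] = 2 → {'y': 1, 'g': 5, 'e': 5, 'i': 2}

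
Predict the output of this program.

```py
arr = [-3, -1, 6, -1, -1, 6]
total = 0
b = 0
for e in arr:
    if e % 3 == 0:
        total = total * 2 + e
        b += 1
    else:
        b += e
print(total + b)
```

6

e=-3: %3==0, total = 0*2+(-3) = -3; b=1
e=-1: not %3==0; b=0
e=6: %3==0, total = (-3)*2+6 = 0; b=1
e=-1: not %3==0; b=0
e=-1: not %3==0; b=-1
e=6: %3==0, total = 0*2+6 = 6; b=0
total+b = 6+0 = 6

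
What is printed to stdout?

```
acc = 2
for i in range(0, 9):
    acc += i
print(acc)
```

38

i=0: acc = 2+0 = 2
i=1: acc = 2+1 = 3
i=2: acc = 3+2 = 5
i=3: acc = 5+3 = 8
i=4: acc = 8+4 = 12
i=5: acc = 12+5 = 17
i=6: acc = 17+6 = 23
i=7: acc = 23+7 = 30
i=8: acc = 30+8 = 38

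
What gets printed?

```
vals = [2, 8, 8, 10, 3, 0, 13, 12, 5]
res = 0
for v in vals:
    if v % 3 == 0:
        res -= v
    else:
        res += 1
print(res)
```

v=2: not %3==0, res = 0+1 = 1
v=8: not %3==0, res = 1+1 = 2
v=8: not %3==0, res = 2+1 = 3
v=10: not %3==0, res = 3+1 = 4
v=3: %3==0, res = 4-3 = 1
v=0: %3==0, res = 1-0 = 1
v=13: not %3==0, res = 1+1 = 2
v=12: %3==0, res = 2-12 = -10
v=5: not %3==0, res = (-10)+1 = -9

-9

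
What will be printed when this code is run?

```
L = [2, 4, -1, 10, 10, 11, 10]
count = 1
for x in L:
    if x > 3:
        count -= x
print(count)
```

x=2: not >3
x=4: >3, count = 1-4 = -3
x=-1: not >3
x=10: >3, count = (-3)-10 = -13
x=10: >3, count = (-13)-10 = -23
x=11: >3, count = (-23)-11 = -34
x=10: >3, count = (-34)-10 = -44

-44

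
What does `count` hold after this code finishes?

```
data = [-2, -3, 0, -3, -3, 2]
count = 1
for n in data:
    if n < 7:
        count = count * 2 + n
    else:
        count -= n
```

-64

n=-2: <7, count = 1*2+(-2) = 0
n=-3: <7, count = 0*2+(-3) = -3
n=0: <7, count = (-3)*2+0 = -6
n=-3: <7, count = (-6)*2+(-3) = -15
n=-3: <7, count = (-15)*2+(-3) = -33
n=2: <7, count = (-33)*2+2 = -64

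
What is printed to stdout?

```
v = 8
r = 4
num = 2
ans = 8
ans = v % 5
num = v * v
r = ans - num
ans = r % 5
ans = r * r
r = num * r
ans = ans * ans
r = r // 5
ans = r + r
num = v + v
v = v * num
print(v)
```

128

ans = 8%5 = 3
num = 8*8 = 64
r = 3-64 = -61
ans = (-61)%5 = 4
ans = (-61)*(-61) = 3721
r = 64*(-61) = -3904
ans = 3721*3721 = 13845841
r = (-3904)//5 = -781
ans = (-781)+(-781) = -1562
num = 8+8 = 16
v = 8*16 = 128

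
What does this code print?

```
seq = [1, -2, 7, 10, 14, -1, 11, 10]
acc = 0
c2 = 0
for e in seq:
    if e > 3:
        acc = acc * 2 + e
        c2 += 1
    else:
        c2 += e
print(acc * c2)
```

840

e=1: not >3; c2=1
e=-2: not >3; c2=-1
e=7: >3, acc = 0*2+7 = 7; c2=0
e=10: >3, acc = 7*2+10 = 24; c2=1
e=14: >3, acc = 24*2+14 = 62; c2=2
e=-1: not >3; c2=1
e=11: >3, acc = 62*2+11 = 135; c2=2
e=10: >3, acc = 135*2+10 = 280; c2=3
acc*c2 = 280*3 = 840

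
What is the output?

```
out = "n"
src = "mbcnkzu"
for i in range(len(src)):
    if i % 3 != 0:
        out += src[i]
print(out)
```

nbckz

i=0: skip
i=1: add 'b' → 'nb'
i=2: add 'c' → 'nbc'
i=3: skip
i=4: add 'k' → 'nbck'
i=5: add 'z' → 'nbckz'
i=6: skip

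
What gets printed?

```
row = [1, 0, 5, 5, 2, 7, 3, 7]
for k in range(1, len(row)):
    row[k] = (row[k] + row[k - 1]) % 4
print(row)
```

[1, 1, 2, 3, 1, 0, 3, 2]

k=1: row[1] = (0+1)%4 = 1 → [1, 1, 5, 5, 2, 7, 3, 7]
k=2: row[2] = (5+1)%4 = 2 → [1, 1, 2, 5, 2, 7, 3, 7]
k=3: row[3] = (5+2)%4 = 3 → [1, 1, 2, 3, 2, 7, 3, 7]
k=4: row[4] = (2+3)%4 = 1 → [1, 1, 2, 3, 1, 7, 3, 7]
k=5: row[5] = (7+1)%4 = 0 → [1, 1, 2, 3, 1, 0, 3, 7]
k=6: row[6] = (3+0)%4 = 3 → [1, 1, 2, 3, 1, 0, 3, 7]
k=7: row[7] = (7+3)%4 = 2 → [1, 1, 2, 3, 1, 0, 3, 2]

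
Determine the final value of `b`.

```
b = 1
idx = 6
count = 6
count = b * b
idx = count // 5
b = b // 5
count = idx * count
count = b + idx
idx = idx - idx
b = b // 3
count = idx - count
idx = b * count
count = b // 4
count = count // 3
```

0

count = 1*1 = 1
idx = 1//5 = 0
b = 1//5 = 0
count = 0*1 = 0
count = 0+0 = 0
idx = 0-0 = 0
b = 0//3 = 0
count = 0-0 = 0
idx = 0*0 = 0
count = 0//4 = 0
count = 0//3 = 0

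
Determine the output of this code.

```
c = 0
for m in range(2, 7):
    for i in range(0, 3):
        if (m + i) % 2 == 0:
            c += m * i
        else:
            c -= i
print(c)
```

25

m=2,i=0: even sum, c = 0+0 = 0
m=2,i=1: odd sum, c = 0-1 = -1
m=2,i=2: even sum, c = (-1)+4 = 3
m=3,i=0: odd sum, c = 3-0 = 3
m=3,i=1: even sum, c = 3+3 = 6
m=3,i=2: odd sum, c = 6-2 = 4
m=4,i=0: even sum, c = 4+0 = 4
m=4,i=1: odd sum, c = 4-1 = 3
m=4,i=2: even sum, c = 3+8 = 11
m=5,i=0: odd sum, c = 11-0 = 11
m=5,i=1: even sum, c = 11+5 = 16
m=5,i=2: odd sum, c = 16-2 = 14
m=6,i=0: even sum, c = 14+0 = 14
m=6,i=1: odd sum, c = 14-1 = 13
m=6,i=2: even sum, c = 13+12 = 25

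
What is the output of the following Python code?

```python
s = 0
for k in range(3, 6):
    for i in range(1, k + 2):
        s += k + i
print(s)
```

108

k=3,i=1: s = 0+4 = 4
k=3,i=2: s = 4+5 = 9
k=3,i=3: s = 9+6 = 15
k=3,i=4: s = 15+7 = 22
k=4,i=1: s = 22+5 = 27
k=4,i=2: s = 27+6 = 33
k=4,i=3: s = 33+7 = 40
k=4,i=4: s = 40+8 = 48
k=4,i=5: s = 48+9 = 57
k=5,i=1: s = 57+6 = 63
k=5,i=2: s = 63+7 = 70
k=5,i=3: s = 70+8 = 78
k=5,i=4: s = 78+9 = 87
k=5,i=5: s = 87+10 = 97
k=5,i=6: s = 97+11 = 108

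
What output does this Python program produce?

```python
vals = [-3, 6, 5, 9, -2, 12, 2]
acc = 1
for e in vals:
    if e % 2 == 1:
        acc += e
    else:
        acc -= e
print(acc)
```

e=-3: odd, acc = 1+(-3) = -2
e=6: not odd, acc = (-2)-6 = -8
e=5: odd, acc = (-8)+5 = -3
e=9: odd, acc = (-3)+9 = 6
e=-2: not odd, acc = 6-(-2) = 8
e=12: not odd, acc = 8-12 = -4
e=2: not odd, acc = (-4)-2 = -6

-6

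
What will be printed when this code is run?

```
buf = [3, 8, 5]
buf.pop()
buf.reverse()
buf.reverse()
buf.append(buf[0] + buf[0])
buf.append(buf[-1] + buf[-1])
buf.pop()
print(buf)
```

pop() removes 5 → [3, 8]
reverse → [8, 3]
reverse → [3, 8]
append buf[0]+buf[0] = 3+3 = 6 → [3, 8, 6]
append buf[-1]+buf[-1] = 6+6 = 12 → [3, 8, 6, 12]
pop() removes 12 → [3, 8, 6]

[3, 8, 6]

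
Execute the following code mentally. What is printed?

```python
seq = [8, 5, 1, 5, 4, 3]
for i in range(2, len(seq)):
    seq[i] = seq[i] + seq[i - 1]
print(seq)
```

i=2: seq[2] = 1+5 = 6 → [8, 5, 6, 5, 4, 3]
i=3: seq[3] = 5+6 = 11 → [8, 5, 6, 11, 4, 3]
i=4: seq[4] = 4+11 = 15 → [8, 5, 6, 11, 15, 3]
i=5: seq[5] = 3+15 = 18 → [8, 5, 6, 11, 15, 18]

[8, 5, 6, 11, 15, 18]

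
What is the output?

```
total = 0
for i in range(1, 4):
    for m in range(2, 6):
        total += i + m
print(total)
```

i=1,m=2: total = 0+3 = 3
i=1,m=3: total = 3+4 = 7
i=1,m=4: total = 7+5 = 12
i=1,m=5: total = 12+6 = 18
i=2,m=2: total = 18+4 = 22
i=2,m=3: total = 22+5 = 27
i=2,m=4: total = 27+6 = 33
i=2,m=5: total = 33+7 = 40
i=3,m=2: total = 40+5 = 45
i=3,m=3: total = 45+6 = 51
i=3,m=4: total = 51+7 = 58
i=3,m=5: total = 58+8 = 66

66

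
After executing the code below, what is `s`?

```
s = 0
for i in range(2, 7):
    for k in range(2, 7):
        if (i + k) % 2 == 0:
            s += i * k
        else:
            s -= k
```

i=2,k=2: even sum, s = 0+4 = 4
i=2,k=3: odd sum, s = 4-3 = 1
i=2,k=4: even sum, s = 1+8 = 9
i=2,k=5: odd sum, s = 9-5 = 4
i=2,k=6: even sum, s = 4+12 = 16
i=3,k=2: odd sum, s = 16-2 = 14
i=3,k=3: even sum, s = 14+9 = 23
i=3,k=4: odd sum, s = 23-4 = 19
i=3,k=5: even sum, s = 19+15 = 34
i=3,k=6: odd sum, s = 34-6 = 28
i=4,k=2: even sum, s = 28+8 = 36
i=4,k=3: odd sum, s = 36-3 = 33
i=4,k=4: even sum, s = 33+16 = 49
i=4,k=5: odd sum, s = 49-5 = 44
i=4,k=6: even sum, s = 44+24 = 68
i=5,k=2: odd sum, s = 68-2 = 66
i=5,k=3: even sum, s = 66+15 = 81
i=5,k=4: odd sum, s = 81-4 = 77
i=5,k=5: even sum, s = 77+25 = 102
i=5,k=6: odd sum, s = 102-6 = 96
i=6,k=2: even sum, s = 96+12 = 108
i=6,k=3: odd sum, s = 108-3 = 105
i=6,k=4: even sum, s = 105+24 = 129
i=6,k=5: odd sum, s = 129-5 = 124
i=6,k=6: even sum, s = 124+36 = 160

160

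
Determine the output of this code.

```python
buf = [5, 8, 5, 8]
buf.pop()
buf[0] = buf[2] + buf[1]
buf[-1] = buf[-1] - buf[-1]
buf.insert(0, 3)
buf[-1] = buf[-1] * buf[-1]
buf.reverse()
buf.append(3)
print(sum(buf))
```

pop() removes 8 → [5, 8, 5]
buf[0] = buf[2]+buf[1] = 5+8 = 13 → [13, 8, 5]
buf[-1] = buf[-1]-buf[-1] = 5-5 = 0 → [13, 8, 0]
insert 3 at 0 → [3, 13, 8, 0]
buf[-1] = buf[-1]*buf[-1] = 0*0 = 0 → [3, 13, 8, 0]
reverse → [0, 8, 13, 3]
append 3 → [0, 8, 13, 3, 3]
sum = 27

27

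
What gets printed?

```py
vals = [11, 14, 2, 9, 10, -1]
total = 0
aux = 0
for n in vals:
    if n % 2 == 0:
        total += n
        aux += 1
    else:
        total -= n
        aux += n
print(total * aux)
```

154

n=11: not even, total = 0-11 = -11; aux=11
n=14: even, total = (-11)+14 = 3; aux=12
n=2: even, total = 3+2 = 5; aux=13
n=9: not even, total = 5-9 = -4; aux=22
n=10: even, total = (-4)+10 = 6; aux=23
n=-1: not even, total = 6-(-1) = 7; aux=22
total*aux = 7*22 = 154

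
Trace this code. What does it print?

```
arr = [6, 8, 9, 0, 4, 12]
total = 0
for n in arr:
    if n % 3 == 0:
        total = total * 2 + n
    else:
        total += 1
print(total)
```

n=6: %3==0, total = 0*2+6 = 6
n=8: not %3==0, total = 6+1 = 7
n=9: %3==0, total = 7*2+9 = 23
n=0: %3==0, total = 23*2+0 = 46
n=4: not %3==0, total = 46+1 = 47
n=12: %3==0, total = 47*2+12 = 106

106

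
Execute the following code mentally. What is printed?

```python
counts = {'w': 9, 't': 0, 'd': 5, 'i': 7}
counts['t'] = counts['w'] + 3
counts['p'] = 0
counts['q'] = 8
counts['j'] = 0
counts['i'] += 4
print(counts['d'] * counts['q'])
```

counts['t'] = counts['w']+3 = 12 → {'w': 9, 't': 12, 'd': 5, 'i': 7}
counts['p'] = 0 → {'w': 9, 't': 12, 'd': 5, 'i': 7, 'p': 0}
counts['q'] = 8 → {'w': 9, 't': 12, 'd': 5, 'i': 7, 'p': 0, 'q': 8}
counts['j'] = 0 → {'w': 9, 't': 12, 'd': 5, 'i': 7, 'p': 0, 'q': 8, 'j': 0}
counts['i'] = 7+4 = 11 → {'w': 9, 't': 12, 'd': 5, 'i': 11, 'p': 0, 'q': 8, 'j': 0}
counts['d']*counts['q'] = 5*8 = 40

40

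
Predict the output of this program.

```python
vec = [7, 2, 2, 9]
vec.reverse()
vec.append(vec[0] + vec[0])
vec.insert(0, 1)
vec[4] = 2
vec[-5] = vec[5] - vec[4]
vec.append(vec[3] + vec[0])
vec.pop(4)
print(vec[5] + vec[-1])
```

6

reverse → [9, 2, 2, 7]
append vec[0]+vec[0] = 9+9 = 18 → [9, 2, 2, 7, 18]
insert 1 at 0 → [1, 9, 2, 2, 7, 18]
vec[4] = 2 → [1, 9, 2, 2, 2, 18]
vec[-5] = vec[5]-vec[4] = 18-2 = 16 → [1, 16, 2, 2, 2, 18]
append vec[3]+vec[0] = 2+1 = 3 → [1, 16, 2, 2, 2, 18, 3]
pop(4) removes 2 → [1, 16, 2, 2, 18, 3]
vec[5]+vec[-1] = 3+3 = 6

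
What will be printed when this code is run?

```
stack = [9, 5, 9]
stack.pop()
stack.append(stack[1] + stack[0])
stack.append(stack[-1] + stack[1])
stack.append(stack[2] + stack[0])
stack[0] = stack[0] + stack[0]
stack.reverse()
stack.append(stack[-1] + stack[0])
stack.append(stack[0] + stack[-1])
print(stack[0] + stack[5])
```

64

pop() removes 9 → [9, 5]
append stack[1]+stack[0] = 5+9 = 14 → [9, 5, 14]
append stack[-1]+stack[1] = 14+5 = 19 → [9, 5, 14, 19]
append stack[2]+stack[0] = 14+9 = 23 → [9, 5, 14, 19, 23]
stack[0] = stack[0]+stack[0] = 9+9 = 18 → [18, 5, 14, 19, 23]
reverse → [23, 19, 14, 5, 18]
append stack[-1]+stack[0] = 18+23 = 41 → [23, 19, 14, 5, 18, 41]
append stack[0]+stack[-1] = 23+41 = 64 → [23, 19, 14, 5, 18, 41, 64]
stack[0]+stack[5] = 23+41 = 64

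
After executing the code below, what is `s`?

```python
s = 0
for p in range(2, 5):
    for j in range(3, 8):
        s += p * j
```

225

p=2,j=3: s = 0+6 = 6
p=2,j=4: s = 6+8 = 14
p=2,j=5: s = 14+10 = 24
p=2,j=6: s = 24+12 = 36
p=2,j=7: s = 36+14 = 50
p=3,j=3: s = 50+9 = 59
p=3,j=4: s = 59+12 = 71
p=3,j=5: s = 71+15 = 86
p=3,j=6: s = 86+18 = 104
p=3,j=7: s = 104+21 = 125
p=4,j=3: s = 125+12 = 137
p=4,j=4: s = 137+16 = 153
p=4,j=5: s = 153+20 = 173
p=4,j=6: s = 173+24 = 197
p=4,j=7: s = 197+28 = 225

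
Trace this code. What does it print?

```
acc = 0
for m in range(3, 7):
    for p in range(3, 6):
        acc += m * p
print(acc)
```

216

m=3,p=3: acc = 0+9 = 9
m=3,p=4: acc = 9+12 = 21
m=3,p=5: acc = 21+15 = 36
m=4,p=3: acc = 36+12 = 48
m=4,p=4: acc = 48+16 = 64
m=4,p=5: acc = 64+20 = 84
m=5,p=3: acc = 84+15 = 99
m=5,p=4: acc = 99+20 = 119
m=5,p=5: acc = 119+25 = 144
m=6,p=3: acc = 144+18 = 162
m=6,p=4: acc = 162+24 = 186
m=6,p=5: acc = 186+30 = 216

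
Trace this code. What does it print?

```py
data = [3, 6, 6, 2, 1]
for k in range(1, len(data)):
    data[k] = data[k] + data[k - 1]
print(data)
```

[3, 9, 15, 17, 18]

k=1: data[1] = 6+3 = 9 → [3, 9, 6, 2, 1]
k=2: data[2] = 6+9 = 15 → [3, 9, 15, 2, 1]
k=3: data[3] = 2+15 = 17 → [3, 9, 15, 17, 1]
k=4: data[4] = 1+17 = 18 → [3, 9, 15, 17, 18]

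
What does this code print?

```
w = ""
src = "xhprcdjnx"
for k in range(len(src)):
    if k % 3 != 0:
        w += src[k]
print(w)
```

k=0: skip
k=1: add 'h' → 'h'
k=2: add 'p' → 'hp'
k=3: skip
k=4: add 'c' → 'hpc'
k=5: add 'd' → 'hpcd'
k=6: skip
k=7: add 'n' → 'hpcdn'
k=8: add 'x' → 'hpcdnx'

hpcdnx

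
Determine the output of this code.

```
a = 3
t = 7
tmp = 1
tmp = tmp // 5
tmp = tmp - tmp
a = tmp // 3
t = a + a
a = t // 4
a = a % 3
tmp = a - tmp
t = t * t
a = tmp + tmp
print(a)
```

0

tmp = 1//5 = 0
tmp = 0-0 = 0
a = 0//3 = 0
t = 0+0 = 0
a = 0//4 = 0
a = 0%3 = 0
tmp = 0-0 = 0
t = 0*0 = 0
a = 0+0 = 0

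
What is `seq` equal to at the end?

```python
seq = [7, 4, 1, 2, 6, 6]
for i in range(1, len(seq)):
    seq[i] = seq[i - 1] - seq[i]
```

[7, 3, 2, 0, -6, -12]

i=1: seq[1] = 7-4 = 3 → [7, 3, 1, 2, 6, 6]
i=2: seq[2] = 3-1 = 2 → [7, 3, 2, 2, 6, 6]
i=3: seq[3] = 2-2 = 0 → [7, 3, 2, 0, 6, 6]
i=4: seq[4] = 0-6 = -6 → [7, 3, 2, 0, -6, 6]
i=5: seq[5] = (-6)-6 = -12 → [7, 3, 2, 0, -6, -12]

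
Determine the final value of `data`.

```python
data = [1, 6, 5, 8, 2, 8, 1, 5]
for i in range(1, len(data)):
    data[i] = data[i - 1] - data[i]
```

[1, -5, -10, -18, -20, -28, -29, -34]

i=1: data[1] = 1-6 = -5 → [1, -5, 5, 8, 2, 8, 1, 5]
i=2: data[2] = (-5)-5 = -10 → [1, -5, -10, 8, 2, 8, 1, 5]
i=3: data[3] = (-10)-8 = -18 → [1, -5, -10, -18, 2, 8, 1, 5]
i=4: data[4] = (-18)-2 = -20 → [1, -5, -10, -18, -20, 8, 1, 5]
i=5: data[5] = (-20)-8 = -28 → [1, -5, -10, -18, -20, -28, 1, 5]
i=6: data[6] = (-28)-1 = -29 → [1, -5, -10, -18, -20, -28, -29, 5]
i=7: data[7] = (-29)-5 = -34 → [1, -5, -10, -18, -20, -28, -29, -34]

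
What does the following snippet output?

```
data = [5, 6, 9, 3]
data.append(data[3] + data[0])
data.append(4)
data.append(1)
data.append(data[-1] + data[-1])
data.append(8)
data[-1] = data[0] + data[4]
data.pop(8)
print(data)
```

[5, 6, 9, 3, 8, 4, 1, 2]

append data[3]+data[0] = 3+5 = 8 → [5, 6, 9, 3, 8]
append 4 → [5, 6, 9, 3, 8, 4]
append 1 → [5, 6, 9, 3, 8, 4, 1]
append data[-1]+data[-1] = 1+1 = 2 → [5, 6, 9, 3, 8, 4, 1, 2]
append 8 → [5, 6, 9, 3, 8, 4, 1, 2, 8]
data[-1] = data[0]+data[4] = 5+8 = 13 → [5, 6, 9, 3, 8, 4, 1, 2, 13]
pop(8) removes 13 → [5, 6, 9, 3, 8, 4, 1, 2]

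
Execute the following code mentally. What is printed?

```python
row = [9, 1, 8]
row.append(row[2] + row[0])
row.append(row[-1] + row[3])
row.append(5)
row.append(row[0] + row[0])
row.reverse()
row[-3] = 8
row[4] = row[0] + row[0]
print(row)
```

[18, 5, 34, 17, 36, 1, 9]

append row[2]+row[0] = 8+9 = 17 → [9, 1, 8, 17]
append row[-1]+row[3] = 17+17 = 34 → [9, 1, 8, 17, 34]
append 5 → [9, 1, 8, 17, 34, 5]
append row[0]+row[0] = 9+9 = 18 → [9, 1, 8, 17, 34, 5, 18]
reverse → [18, 5, 34, 17, 8, 1, 9]
row[-3] = 8 → [18, 5, 34, 17, 8, 1, 9]
row[4] = row[0]+row[0] = 18+18 = 36 → [18, 5, 34, 17, 36, 1, 9]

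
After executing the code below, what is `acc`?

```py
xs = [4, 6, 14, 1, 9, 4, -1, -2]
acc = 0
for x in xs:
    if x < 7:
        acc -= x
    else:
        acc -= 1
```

x=4: <7, acc = 0-4 = -4
x=6: <7, acc = (-4)-6 = -10
x=14: not <7, acc = (-10)-1 = -11
x=1: <7, acc = (-11)-1 = -12
x=9: not <7, acc = (-12)-1 = -13
x=4: <7, acc = (-13)-4 = -17
x=-1: <7, acc = (-17)-(-1) = -16
x=-2: <7, acc = (-16)-(-2) = -14

-14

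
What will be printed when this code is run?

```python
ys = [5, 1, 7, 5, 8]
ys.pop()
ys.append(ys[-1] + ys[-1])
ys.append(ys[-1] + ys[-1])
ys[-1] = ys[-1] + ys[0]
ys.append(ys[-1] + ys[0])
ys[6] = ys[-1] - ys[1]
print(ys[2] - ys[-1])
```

pop() removes 8 → [5, 1, 7, 5]
append ys[-1]+ys[-1] = 5+5 = 10 → [5, 1, 7, 5, 10]
append ys[-1]+ys[-1] = 10+10 = 20 → [5, 1, 7, 5, 10, 20]
ys[-1] = ys[-1]+ys[0] = 20+5 = 25 → [5, 1, 7, 5, 10, 25]
append ys[-1]+ys[0] = 25+5 = 30 → [5, 1, 7, 5, 10, 25, 30]
ys[6] = ys[-1]-ys[1] = 30-1 = 29 → [5, 1, 7, 5, 10, 25, 29]
ys[2]-ys[-1] = 7-29 = -22

-22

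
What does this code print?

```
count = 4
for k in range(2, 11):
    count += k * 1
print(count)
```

58

k=2: count = 4+2*1 = 6
k=3: count = 6+3*1 = 9
k=4: count = 9+4*1 = 13
k=5: count = 13+5*1 = 18
k=6: count = 18+6*1 = 24
k=7: count = 24+7*1 = 31
k=8: count = 31+8*1 = 39
k=9: count = 39+9*1 = 48
k=10: count = 48+10*1 = 58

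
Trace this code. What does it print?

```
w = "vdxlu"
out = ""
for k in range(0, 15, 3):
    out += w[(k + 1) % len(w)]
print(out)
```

k=0: add w[1]='d' → 'd'
k=3: add w[4]='u' → 'du'
k=6: add w[2]='x' → 'dux'
k=9: add w[0]='v' → 'duxv'
k=12: add w[3]='l' → 'duxvl'

duxvl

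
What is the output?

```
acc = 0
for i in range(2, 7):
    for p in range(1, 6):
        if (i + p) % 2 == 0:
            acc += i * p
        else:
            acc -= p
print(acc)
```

105

i=2,p=1: odd sum, acc = 0-1 = -1
i=2,p=2: even sum, acc = (-1)+4 = 3
i=2,p=3: odd sum, acc = 3-3 = 0
i=2,p=4: even sum, acc = 0+8 = 8
i=2,p=5: odd sum, acc = 8-5 = 3
i=3,p=1: even sum, acc = 3+3 = 6
i=3,p=2: odd sum, acc = 6-2 = 4
i=3,p=3: even sum, acc = 4+9 = 13
i=3,p=4: odd sum, acc = 13-4 = 9
i=3,p=5: even sum, acc = 9+15 = 24
i=4,p=1: odd sum, acc = 24-1 = 23
i=4,p=2: even sum, acc = 23+8 = 31
i=4,p=3: odd sum, acc = 31-3 = 28
i=4,p=4: even sum, acc = 28+16 = 44
i=4,p=5: odd sum, acc = 44-5 = 39
i=5,p=1: even sum, acc = 39+5 = 44
i=5,p=2: odd sum, acc = 44-2 = 42
i=5,p=3: even sum, acc = 42+15 = 57
i=5,p=4: odd sum, acc = 57-4 = 53
i=5,p=5: even sum, acc = 53+25 = 78
i=6,p=1: odd sum, acc = 78-1 = 77
i=6,p=2: even sum, acc = 77+12 = 89
i=6,p=3: odd sum, acc = 89-3 = 86
i=6,p=4: even sum, acc = 86+24 = 110
i=6,p=5: odd sum, acc = 110-5 = 105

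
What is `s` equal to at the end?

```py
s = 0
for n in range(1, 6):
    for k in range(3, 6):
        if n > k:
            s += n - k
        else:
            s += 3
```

40

n=1,k=3: not 1>3, s = 0+3 = 3
n=1,k=4: not 1>4, s = 3+3 = 6
n=1,k=5: not 1>5, s = 6+3 = 9
n=2,k=3: not 2>3, s = 9+3 = 12
n=2,k=4: not 2>4, s = 12+3 = 15
n=2,k=5: not 2>5, s = 15+3 = 18
n=3,k=3: not 3>3, s = 18+3 = 21
n=3,k=4: not 3>4, s = 21+3 = 24
n=3,k=5: not 3>5, s = 24+3 = 27
n=4,k=3: 4>3, s = 27+1 = 28
n=4,k=4: not 4>4, s = 28+3 = 31
n=4,k=5: not 4>5, s = 31+3 = 34
n=5,k=3: 5>3, s = 34+2 = 36
n=5,k=4: 5>4, s = 36+1 = 37
n=5,k=5: not 5>5, s = 37+3 = 40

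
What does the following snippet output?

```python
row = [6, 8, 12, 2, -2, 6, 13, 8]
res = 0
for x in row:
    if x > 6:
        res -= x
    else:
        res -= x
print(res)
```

x=6: not >6, res = 0-6 = -6
x=8: >6, res = (-6)-8 = -14
x=12: >6, res = (-14)-12 = -26
x=2: not >6, res = (-26)-2 = -28
x=-2: not >6, res = (-28)-(-2) = -26
x=6: not >6, res = (-26)-6 = -32
x=13: >6, res = (-32)-13 = -45
x=8: >6, res = (-45)-8 = -53

-53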